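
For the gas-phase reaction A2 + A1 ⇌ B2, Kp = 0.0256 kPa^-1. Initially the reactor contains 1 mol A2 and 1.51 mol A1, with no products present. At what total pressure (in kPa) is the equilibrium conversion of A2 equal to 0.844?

P = 529 kPa

Basis: 1 mol A2 initially; let X = conversion of A2. Extent ξ = X.
At extent ξ: n_A2 = 1 − X; n_A1 = 1.51 − X; n_B2 = X.
Summing: n_T = 2.51 − X.
Kp = p_B2 / (p_A2 p_A1) with p_i = (n_i/n_T)·P.
At X = 0.844: the mole-fraction product g(X) = Π y_i^ν_i = 13.53. Since Kp = g(X)·P^{-1}, P = (g/Kp)^(1/1) = (13.53/0.0256)^(1/1) = 529 kPa.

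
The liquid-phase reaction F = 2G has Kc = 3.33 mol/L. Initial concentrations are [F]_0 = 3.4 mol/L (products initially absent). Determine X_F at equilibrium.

X = 0.387

Let X = conversion of F; extent ξ = 3.4·X mol/L.
Concentrations: [F] = 3.4 − 3.4X; [G] = 6.8X.
Kc = [G]^2 / ([F]).
This equals 3.33 at X = 0.387 (the root in 0 < X < 1).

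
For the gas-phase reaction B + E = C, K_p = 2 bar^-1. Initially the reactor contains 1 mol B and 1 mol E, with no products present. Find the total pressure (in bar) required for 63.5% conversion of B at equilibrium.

Let X = conversion of B (basis 1 mol B); extent of reaction ξ = X.
Moles: n_B = 1 − X; n_E = 1 − X; n_C = X.
Total moles n_T = 2 − X.
K_p = p_C / (p_B p_E) with p_i = (n_i/n_T)·P.
At X = 0.635: the mole-fraction product g(X) = Π y_i^ν_i = 6.506. Since K_p = g(X)·P^{-1}, P = (g/K_p)^(1/1) = (6.506/2)^(1/1) = 3.25 bar.

P = 3.25 bar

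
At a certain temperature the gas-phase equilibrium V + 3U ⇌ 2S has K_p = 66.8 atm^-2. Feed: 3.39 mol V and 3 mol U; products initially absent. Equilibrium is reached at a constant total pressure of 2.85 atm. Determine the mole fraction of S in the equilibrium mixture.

y_S = 0.379

Take 3 mol U as basis and let X be its fractional conversion, so ξ = X.
Mole table: n_V = 3.39 − X; n_U = 3 − 3X; n_S = 2X.
n_T = Σnᵢ = 6.39 − 2X.
Mole fractions y_i = n_i/n_T; K_p = p_S^2 / (p_V p_U^3) with p_i = y_i·P.
Equating to 66.8 atm^-2 and solving on 0 < X < 1: X = 0.878.
Then n_S = 1.76, n_T = 4.63, so y_S = 0.379.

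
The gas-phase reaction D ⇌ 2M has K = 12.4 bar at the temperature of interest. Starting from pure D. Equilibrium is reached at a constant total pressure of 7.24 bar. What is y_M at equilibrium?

Let X = conversion of D (basis 1 mol D); extent of reaction ξ = X.
Species balance: n_D = 1 − X; n_M = 2X.
Summing: n_T = 1 + X.
Mole fractions y_i = n_i/n_T; K = p_M^2 / (p_D) with p_i = y_i·P.
Setting this equal to 12.4 bar and taking the physical root (0 < X < 1) gives X = 0.548.
Then n_M = 1.1, n_T = 1.55, so y_M = 0.708.

y_M = 0.708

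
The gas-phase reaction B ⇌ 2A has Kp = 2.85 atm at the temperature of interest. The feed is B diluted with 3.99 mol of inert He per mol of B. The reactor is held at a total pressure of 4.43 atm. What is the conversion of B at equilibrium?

Let X = conversion of B (basis 1 mol B); extent of reaction ξ = X.
Species balance: n_B = 1 − X; n_A = 2X; n_I = 3.99 (inert).
Summing: n_T = 4.99 + X.
y_i = n_i/n_T, p_i = y_i·P. Kp = p_A^2 / (p_B).
Setting this equal to 2.85 atm and taking the physical root (0 < X < 1) gives X = 0.600.

X = 0.600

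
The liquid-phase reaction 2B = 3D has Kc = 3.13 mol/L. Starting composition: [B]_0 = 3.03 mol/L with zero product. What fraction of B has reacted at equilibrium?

Let X = conversion of B; extent ξ = 3.03X/2 mol/L.
Concentrations: [B] = 3.03 − 3.03X; [D] = 4.54X.
Kc = [D]^3 / ([B]^2).
Equating to 3.13 mol/L: the physical root is X = 0.452.

X = 0.452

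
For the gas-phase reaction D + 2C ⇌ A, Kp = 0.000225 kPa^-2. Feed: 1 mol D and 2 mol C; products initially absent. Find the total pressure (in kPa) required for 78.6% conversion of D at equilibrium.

P = 426 kPa

Let X = conversion of D (basis 1 mol D); extent of reaction ξ = X.
Mole table: n_D = 1 − X; n_C = 2 − 2X; n_A = X.
Summing: n_T = 3 − 2X.
Kp = p_A / (p_D p_C^2) with p_i = (n_i/n_T)·P.
At X = 0.786: the mole-fraction product g(X) = Π y_i^ν_i = 40.89. Since Kp = g(X)·P^{-2}, P = (g/Kp)^(1/2) = (40.89/0.000225)^(1/2) = 426 kPa.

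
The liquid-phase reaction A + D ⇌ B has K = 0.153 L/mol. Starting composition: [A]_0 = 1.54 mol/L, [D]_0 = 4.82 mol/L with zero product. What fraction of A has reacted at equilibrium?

X = 0.392

Let X = conversion of A; extent ξ = 1.54·X mol/L.
Concentrations: [A] = 1.54 − 1.54X; [D] = 4.82 − 1.54X; [B] = 1.54X.
K = [B] / ([A] [D]).
Setting equal to 0.153 and solving for X on (0,1) gives X = 0.392.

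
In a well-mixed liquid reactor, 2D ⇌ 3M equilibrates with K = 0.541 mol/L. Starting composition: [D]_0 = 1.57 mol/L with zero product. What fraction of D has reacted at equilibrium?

Let X = conversion of D; extent ξ = 1.57X/2 mol/L.
Concentrations: [D] = 1.57 − 1.57X; [M] = 2.35X.
K = [M]^3 / ([D]^2).
This equals 0.541 at X = 0.351 (the root in 0 < X < 1).

X = 0.351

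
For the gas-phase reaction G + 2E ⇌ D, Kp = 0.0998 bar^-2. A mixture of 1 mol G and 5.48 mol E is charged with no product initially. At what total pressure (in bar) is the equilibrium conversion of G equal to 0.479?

P = 3.71 bar

Let X = conversion of G (basis 1 mol G); extent of reaction ξ = X.
Species balance: n_G = 1 − X; n_E = 5.48 − 2X; n_D = X.
Total moles n_T = 6.48 − 2X.
Kp = p_D / (p_G p_E^2) with p_i = (n_i/n_T)·P.
At X = 0.479: the mole-fraction product g(X) = Π y_i^ν_i = 1.371. Since Kp = g(X)·P^{-2}, P = (g/Kp)^(1/2) = (1.371/0.0998)^(1/2) = 3.71 bar.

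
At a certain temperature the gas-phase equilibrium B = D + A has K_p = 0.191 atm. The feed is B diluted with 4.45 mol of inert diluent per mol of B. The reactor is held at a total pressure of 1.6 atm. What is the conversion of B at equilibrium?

Let X = conversion of B (basis 1 mol B); extent of reaction ξ = X.
Mole table: n_B = 1 − X; n_D = X; n_A = X; n_I = 4.45 (inert).
n_T = Σnᵢ = 5.45 + X.
Mole fractions y_i = n_i/n_T; K_p = p_D p_A / (p_B) with p_i = y_i·P.
Setting this equal to 0.191 atm and taking the physical root (0 < X < 1) gives X = 0.561.

X = 0.561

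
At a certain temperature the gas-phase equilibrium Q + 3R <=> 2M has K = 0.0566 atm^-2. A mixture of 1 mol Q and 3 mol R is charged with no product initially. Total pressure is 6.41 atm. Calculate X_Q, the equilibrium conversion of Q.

Take 1 mol Q as basis and let X be its fractional conversion, so ξ = X.
Moles: n_Q = 1 − X; n_R = 3 − 3X; n_M = 2X.
n_T = Σnᵢ = 4 − 2X.
With p_i = (n_i/n_T)P, K = p_M^2 / (p_Q p_R^3).
This yields a degree-4 equation in X; solving on (0,1), X = 0.421.

X = 0.421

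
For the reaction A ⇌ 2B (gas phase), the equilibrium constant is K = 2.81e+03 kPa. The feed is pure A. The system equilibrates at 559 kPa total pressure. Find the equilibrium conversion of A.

Take 1 mol A as basis and let X be its fractional conversion, so ξ = X.
Moles: n_A = 1 − X; n_B = 2X.
Total moles n_T = 1 + X.
Mole fractions y_i = n_i/n_T; K = p_B^2 / (p_A) with p_i = y_i·P.
This yields a degree-2 equation in X; solving on (0,1), X = 0.746.

X = 0.746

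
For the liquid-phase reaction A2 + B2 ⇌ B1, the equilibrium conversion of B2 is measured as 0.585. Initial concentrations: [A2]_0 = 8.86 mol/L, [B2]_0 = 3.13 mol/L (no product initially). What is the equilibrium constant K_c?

Let X = conversion of B2.
Concentrations: [A2] = 8.86 − 3.13X; [B2] = 3.13 − 3.13X; [B1] = 3.13X.
At X = 0.585: [A2] = 7.03, [B2] = 1.3, [B1] = 1.83.
K_c = [B1] / ([A2] [B2]) = 0.201 L/mol.

K_c = 0.201 L/mol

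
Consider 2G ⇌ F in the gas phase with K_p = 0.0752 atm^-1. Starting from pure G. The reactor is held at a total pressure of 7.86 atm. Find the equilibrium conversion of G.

Take 1 mol G as basis and let X be its fractional conversion, so ξ = 0.5X.
Moles: n_G = 1 − X; n_F = 0.5X.
Total moles n_T = 1 − 0.5X.
Mole fractions y_i = n_i/n_T; K_p = p_F / (p_G^2) with p_i = y_i·P.
This yields a degree-2 equation in X; solving on (0,1), X = 0.455.

X = 0.455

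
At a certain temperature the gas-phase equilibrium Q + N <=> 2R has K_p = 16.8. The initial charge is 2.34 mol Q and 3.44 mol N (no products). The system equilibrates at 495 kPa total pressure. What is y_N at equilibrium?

y_N = 0.277

Let X = conversion of Q (basis 2.34 mol Q); extent of reaction ξ = 2.34X.
Species balance: n_Q = 2.34 − 2.34X; n_N = 3.44 − 2.34X; n_R = 4.68X.
n_T stays at 5.78 (no change in mole number).
Mole fractions y_i = n_i/n_T; K_p = p_R^2 / (p_Q p_N) with p_i = y_i·P.
Setting this equal to 16.8 and taking the physical root (0 < X < 1) gives X = 0.785.
Then n_N = 1.6, n_T = 5.78, so y_N = 0.277.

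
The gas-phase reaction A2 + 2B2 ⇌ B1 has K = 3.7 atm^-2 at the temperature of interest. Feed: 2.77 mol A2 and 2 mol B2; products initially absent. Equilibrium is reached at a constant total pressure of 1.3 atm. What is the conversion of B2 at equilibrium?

X = 0.621

Take 2 mol B2 as basis and let X be its fractional conversion, so ξ = X.
Species balance: n_A2 = 2.77 − X; n_B2 = 2 − 2X; n_B1 = X.
n_T = Σnᵢ = 4.77 − 2X.
With p_i = (n_i/n_T)P, K = p_B1 / (p_A2 p_B2^2).
This yields a degree-3 equation in X; solving on (0,1), X = 0.621.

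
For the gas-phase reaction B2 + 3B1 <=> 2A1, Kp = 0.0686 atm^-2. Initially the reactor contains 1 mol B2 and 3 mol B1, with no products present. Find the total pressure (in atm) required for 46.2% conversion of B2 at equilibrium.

P = 7.22 atm

Take 1 mol B2 as basis and let X be its fractional conversion, so ξ = X.
At extent ξ: n_B2 = 1 − X; n_B1 = 3 − 3X; n_A1 = 2X.
n_T = Σnᵢ = 4 − 2X.
Kp = p_A1^2 / (p_B2 p_B1^3) with p_i = (n_i/n_T)·P.
At X = 0.462: the mole-fraction product g(X) = Π y_i^ν_i = 3.571. Since Kp = g(X)·P^{-2}, P = (g/Kp)^(1/2) = (3.571/0.0686)^(1/2) = 7.22 atm.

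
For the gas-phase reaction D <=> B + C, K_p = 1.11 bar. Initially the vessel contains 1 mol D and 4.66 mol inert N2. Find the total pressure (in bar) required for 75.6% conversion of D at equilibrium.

P = 3.04 bar

Let X = conversion of D (basis 1 mol D); extent of reaction ξ = X.
Species balance: n_D = 1 − X; n_B = X; n_C = X; n_I = 4.66 (inert).
n_T = Σnᵢ = 5.66 + X.
K_p = p_B p_C / (p_D) with p_i = (n_i/n_T)·P.
At X = 0.756: the mole-fraction product g(X) = Π y_i^ν_i = 0.3651. Since K_p = g(X)·P^{1}, P = (K_p/g)^(1/1) = (1.11/0.3651)^(1/1) = 3.04 bar.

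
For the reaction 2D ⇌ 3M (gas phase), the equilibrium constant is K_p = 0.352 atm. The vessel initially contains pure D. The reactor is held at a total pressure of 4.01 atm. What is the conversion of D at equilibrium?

X = 0.254

Basis: 1 mol D initially; let X = conversion of D. Extent ξ = 0.5X.
Species balance: n_D = 1 − X; n_M = 1.5X.
Summing: n_T = 1 + 0.5X.
Mole fractions y_i = n_i/n_T; K_p = p_M^3 / (p_D^2) with p_i = y_i·P.
Substituting and setting equal to 0.352 atm gives a polynomial in X; the root in (0,1) is X = 0.254.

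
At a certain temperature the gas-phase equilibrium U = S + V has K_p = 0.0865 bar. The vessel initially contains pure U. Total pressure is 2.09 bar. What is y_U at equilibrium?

y_U = 0.668

Take 1 mol U as basis and let X be its fractional conversion, so ξ = X.
Mole table: n_U = 1 − X; n_S = X; n_V = X.
Summing: n_T = 1 + X.
Mole fractions y_i = n_i/n_T; K_p = p_S p_V / (p_U) with p_i = y_i·P.
Substituting and setting equal to 0.0865 bar gives a polynomial in X; the root in (0,1) is X = 0.199.
Then n_U = 0.801, n_T = 1.2, so y_U = 0.668.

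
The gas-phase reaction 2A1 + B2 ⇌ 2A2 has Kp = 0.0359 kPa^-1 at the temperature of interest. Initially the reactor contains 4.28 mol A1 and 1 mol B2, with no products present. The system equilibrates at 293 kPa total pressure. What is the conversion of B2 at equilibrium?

Basis: 1 mol B2 initially; let X = conversion of B2. Extent ξ = X.
Species balance: n_A1 = 4.28 − 2X; n_B2 = 1 − X; n_A2 = 2X.
Total moles n_T = 5.28 − X.
With p_i = (n_i/n_T)P, Kp = p_A2^2 / (p_A1^2 p_B2).
Setting this equal to 0.0359 kPa^-1 and taking the physical root (0 < X < 1) gives X = 0.830.

X = 0.830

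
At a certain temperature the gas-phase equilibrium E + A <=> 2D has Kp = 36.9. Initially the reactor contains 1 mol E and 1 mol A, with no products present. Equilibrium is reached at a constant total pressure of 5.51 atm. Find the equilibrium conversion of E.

X = 0.752

Let X = conversion of E (basis 1 mol E); extent of reaction ξ = X.
Mole table: n_E = 1 − X; n_A = 1 − X; n_D = 2X.
n_T stays at 2 (no change in mole number).
y_i = n_i/n_T, p_i = y_i·P. Kp = p_D^2 / (p_E p_A).
This yields a degree-2 equation in X; solving on (0,1), X = 0.752.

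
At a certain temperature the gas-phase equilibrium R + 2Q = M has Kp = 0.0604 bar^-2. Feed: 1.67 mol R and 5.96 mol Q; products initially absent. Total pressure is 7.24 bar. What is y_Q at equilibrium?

y_Q = 0.702

Basis: 1.67 mol R initially; let X = conversion of R. Extent ξ = 1.67X.
Moles: n_R = 1.67 − 1.67X; n_Q = 5.96 − 3.34X; n_M = 1.67X.
n_T = Σnᵢ = 7.63 − 3.34X.
Mole fractions y_i = n_i/n_T; Kp = p_M / (p_R p_Q^2) with p_i = y_i·P.
Setting this equal to 0.0604 bar^-2 and taking the physical root (0 < X < 1) gives X = 0.609.
Then n_Q = 3.93, n_T = 5.6, so y_Q = 0.702.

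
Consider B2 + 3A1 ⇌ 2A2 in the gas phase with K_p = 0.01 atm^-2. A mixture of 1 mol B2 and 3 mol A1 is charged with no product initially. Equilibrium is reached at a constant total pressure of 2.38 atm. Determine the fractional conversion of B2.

Basis: 1 mol B2 initially; let X = conversion of B2. Extent ξ = X.
At extent ξ: n_B2 = 1 − X; n_A1 = 3 − 3X; n_A2 = 2X.
Summing: n_T = 4 − 2X.
Mole fractions y_i = n_i/n_T; K_p = p_A2^2 / (p_B2 p_A1^3) with p_i = y_i·P.
Setting this equal to 0.01 atm^-2 and taking the physical root (0 < X < 1) gives X = 0.126.

X = 0.126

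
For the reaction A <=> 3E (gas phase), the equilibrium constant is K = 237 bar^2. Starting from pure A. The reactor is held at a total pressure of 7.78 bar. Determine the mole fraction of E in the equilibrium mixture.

y_E = 0.846

Take 1 mol A as basis and let X be its fractional conversion, so ξ = X.
Moles: n_A = 1 − X; n_E = 3X.
n_T = Σnᵢ = 1 + 2X.
With p_i = (n_i/n_T)P, K = p_E^3 / (p_A).
Substituting and setting equal to 237 bar^2 gives a polynomial in X; the root in (0,1) is X = 0.646.
Then n_E = 1.94, n_T = 2.29, so y_E = 0.846.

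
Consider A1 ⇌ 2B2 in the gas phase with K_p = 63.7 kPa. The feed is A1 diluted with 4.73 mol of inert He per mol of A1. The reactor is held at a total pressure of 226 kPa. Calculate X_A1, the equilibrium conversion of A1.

X = 0.478

Take 1 mol A1 as basis and let X be its fractional conversion, so ξ = X.
At extent ξ: n_A1 = 1 − X; n_B2 = 2X; n_I = 4.73 (inert).
Summing: n_T = 5.73 + X.
Mole fractions y_i = n_i/n_T; K_p = p_B2^2 / (p_A1) with p_i = y_i·P.
Equating to 63.7 kPa and solving on 0 < X < 1: X = 0.478.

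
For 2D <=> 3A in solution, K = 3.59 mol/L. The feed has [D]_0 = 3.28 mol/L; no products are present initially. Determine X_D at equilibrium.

X = 0.457

Let X = conversion of D; extent ξ = 3.28X/2 mol/L.
Concentrations: [D] = 3.28 − 3.28X; [A] = 4.92X.
K = [A]^3 / ([D]^2).
Solving K = 3.59 for X ∈ (0,1): X = 0.457.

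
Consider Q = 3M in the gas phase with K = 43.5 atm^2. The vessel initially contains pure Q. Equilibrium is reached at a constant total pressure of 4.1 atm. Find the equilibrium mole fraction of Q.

y_Q = 0.199

Let X = conversion of Q (basis 1 mol Q); extent of reaction ξ = X.
Species balance: n_Q = 1 − X; n_M = 3X.
Total moles n_T = 1 + 2X.
y_i = n_i/n_T, p_i = y_i·P. K = p_M^3 / (p_Q).
This yields a degree-3 equation in X; solving on (0,1), X = 0.573.
Then n_Q = 0.427, n_T = 2.15, so y_Q = 0.199.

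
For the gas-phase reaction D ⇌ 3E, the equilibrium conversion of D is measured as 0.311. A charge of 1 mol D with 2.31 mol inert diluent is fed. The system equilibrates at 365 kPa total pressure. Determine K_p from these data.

Basis: 1 mol D initially; let X = conversion of D. Extent ξ = X.
Moles: n_D = 1 − X; n_E = 3X; n_I = 2.31 (inert).
Total moles n_T = 3.31 + 2X.
At X = 0.311: n_D = 0.689, n_E = 0.933, n_T = 3.93.
p_i = (n_i/n_T)·P. K_p = p_E^3 / (p_D) = 1.02e+04 kPa^2.

K_p = 1.02e+04 kPa^2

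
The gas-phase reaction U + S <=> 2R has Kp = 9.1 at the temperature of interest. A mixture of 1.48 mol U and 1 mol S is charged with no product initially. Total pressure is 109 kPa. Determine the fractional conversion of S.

Take 1 mol S as basis and let X be its fractional conversion, so ξ = X.
Mole table: n_U = 1.48 − X; n_S = 1 − X; n_R = 2X.
Total moles n_T = 2.48 (Δν = 0, constant).
Mole fractions y_i = n_i/n_T; Kp = p_R^2 / (p_U p_S) with p_i = y_i·P.
Substituting and setting equal to 9.1 gives a polynomial in X; the root in (0,1) is X = 0.711.

X = 0.711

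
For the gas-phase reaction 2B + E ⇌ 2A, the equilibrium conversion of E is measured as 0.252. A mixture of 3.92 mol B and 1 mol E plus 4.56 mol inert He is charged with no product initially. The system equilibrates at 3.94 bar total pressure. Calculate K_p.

Basis: 1 mol E initially; let X = conversion of E. Extent ξ = X.
At extent ξ: n_B = 3.92 − 2X; n_E = 1 − X; n_A = 2X; n_I = 4.56 (inert).
Summing: n_T = 9.48 − X.
At X = 0.252: n_B = 3.42, n_E = 0.748, n_A = 0.504, n_T = 9.23.
p_i = (n_i/n_T)·P. K_p = p_A^2 / (p_B^2 p_E) = 0.0682 bar^-1.

K_p = 0.0682 bar^-1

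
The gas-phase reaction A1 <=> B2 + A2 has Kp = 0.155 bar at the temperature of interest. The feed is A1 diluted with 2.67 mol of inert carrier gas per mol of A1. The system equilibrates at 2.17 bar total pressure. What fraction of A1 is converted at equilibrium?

X = 0.414

Take 1 mol A1 as basis and let X be its fractional conversion, so ξ = X.
At extent ξ: n_A1 = 1 − X; n_B2 = X; n_A2 = X; n_I = 2.67 (inert).
n_T = Σnᵢ = 3.67 + X.
y_i = n_i/n_T, p_i = y_i·P. Kp = p_B2 p_A2 / (p_A1).
This yields a degree-2 equation in X; solving on (0,1), X = 0.414.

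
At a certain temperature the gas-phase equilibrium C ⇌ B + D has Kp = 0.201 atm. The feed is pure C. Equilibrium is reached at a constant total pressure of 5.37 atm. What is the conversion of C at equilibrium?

Let X = conversion of C (basis 1 mol C); extent of reaction ξ = X.
Mole table: n_C = 1 − X; n_B = X; n_D = X.
n_T = Σnᵢ = 1 + X.
y_i = n_i/n_T, p_i = y_i·P. Kp = p_B p_D / (p_C).
Equating to 0.201 atm and solving on 0 < X < 1: X = 0.190.

X = 0.190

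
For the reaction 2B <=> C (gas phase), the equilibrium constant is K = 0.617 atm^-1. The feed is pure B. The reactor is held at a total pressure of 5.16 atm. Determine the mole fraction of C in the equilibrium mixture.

Take 1 mol B as basis and let X be its fractional conversion, so ξ = 0.5X.
At extent ξ: n_B = 1 − X; n_C = 0.5X.
Summing: n_T = 1 − 0.5X.
Mole fractions y_i = n_i/n_T; K = p_C / (p_B^2) with p_i = y_i·P.
Equating to 0.617 atm^-1 and solving on 0 < X < 1: X = 0.730.
Then n_C = 0.365, n_T = 0.635, so y_C = 0.575.

y_C = 0.575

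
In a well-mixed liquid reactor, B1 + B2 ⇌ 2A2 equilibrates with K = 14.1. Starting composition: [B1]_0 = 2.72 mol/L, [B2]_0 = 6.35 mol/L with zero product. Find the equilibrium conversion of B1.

X = 0.858

Let X = conversion of B1; extent ξ = 2.72·X mol/L.
Concentrations: [B1] = 2.72 − 2.72X; [B2] = 6.35 − 2.72X; [A2] = 5.44X.
K = [A2]^2 / ([B1] [B2]).
Equating to 14.1: the physical root is X = 0.858.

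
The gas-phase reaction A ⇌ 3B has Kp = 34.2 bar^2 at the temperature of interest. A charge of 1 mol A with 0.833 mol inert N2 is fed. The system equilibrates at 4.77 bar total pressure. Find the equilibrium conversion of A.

Take 1 mol A as basis and let X be its fractional conversion, so ξ = X.
Mole table: n_A = 1 − X; n_B = 3X; n_I = 0.833 (inert).
n_T = Σnᵢ = 1.83 + 2X.
Mole fractions y_i = n_i/n_T; Kp = p_B^3 / (p_A) with p_i = y_i·P.
This yields a degree-3 equation in X; solving on (0,1), X = 0.591.

X = 0.591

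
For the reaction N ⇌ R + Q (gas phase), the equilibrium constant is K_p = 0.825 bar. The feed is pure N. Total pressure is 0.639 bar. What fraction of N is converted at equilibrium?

X = 0.751

Basis: 1 mol N initially; let X = conversion of N. Extent ξ = X.
Mole table: n_N = 1 − X; n_R = X; n_Q = X.
n_T = Σnᵢ = 1 + X.
With p_i = (n_i/n_T)P, K_p = p_R p_Q / (p_N).
Substituting and setting equal to 0.825 bar gives a polynomial in X; the root in (0,1) is X = 0.751.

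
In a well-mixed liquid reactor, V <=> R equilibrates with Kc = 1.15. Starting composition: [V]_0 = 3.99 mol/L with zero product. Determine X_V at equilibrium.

X = 0.535

Let X = conversion of V; extent ξ = 3.99·X mol/L.
Concentrations: [V] = 3.99 − 3.99X; [R] = 3.99X.
Kc = [R] / ([V]).
Equating to 1.15: the physical root is X = 0.535.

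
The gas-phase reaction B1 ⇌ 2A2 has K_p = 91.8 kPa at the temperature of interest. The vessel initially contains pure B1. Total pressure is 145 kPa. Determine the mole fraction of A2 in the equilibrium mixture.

y_A2 = 0.540

Let X = conversion of B1 (basis 1 mol B1); extent of reaction ξ = X.
Species balance: n_B1 = 1 − X; n_A2 = 2X.
Total moles n_T = 1 + X.
Mole fractions y_i = n_i/n_T; K_p = p_A2^2 / (p_B1) with p_i = y_i·P.
Equating to 91.8 kPa and solving on 0 < X < 1: X = 0.370.
Then n_A2 = 0.739, n_T = 1.37, so y_A2 = 0.540.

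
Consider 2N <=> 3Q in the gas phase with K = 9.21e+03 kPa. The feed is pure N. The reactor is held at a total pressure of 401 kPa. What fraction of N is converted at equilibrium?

X = 0.777

Let X = conversion of N (basis 1 mol N); extent of reaction ξ = 0.5X.
At extent ξ: n_N = 1 − X; n_Q = 1.5X.
n_T = Σnᵢ = 1 + 0.5X.
With p_i = (n_i/n_T)P, K = p_Q^3 / (p_N^2).
Setting this equal to 9.21e+03 kPa and taking the physical root (0 < X < 1) gives X = 0.777.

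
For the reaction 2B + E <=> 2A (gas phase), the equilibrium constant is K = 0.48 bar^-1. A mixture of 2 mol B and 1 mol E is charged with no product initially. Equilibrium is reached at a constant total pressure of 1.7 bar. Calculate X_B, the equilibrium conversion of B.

X = 0.313

Let X = conversion of B (basis 2 mol B); extent of reaction ξ = X.
Species balance: n_B = 2 − 2X; n_E = 1 − X; n_A = 2X.
Total moles n_T = 3 − X.
Mole fractions y_i = n_i/n_T; K = p_A^2 / (p_B^2 p_E) with p_i = y_i·P.
Equating to 0.48 bar^-1 and solving on 0 < X < 1: X = 0.313.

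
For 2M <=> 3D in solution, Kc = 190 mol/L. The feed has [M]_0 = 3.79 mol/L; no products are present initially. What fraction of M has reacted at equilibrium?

Let X = conversion of M; extent ξ = 3.79X/2 mol/L.
Concentrations: [M] = 3.79 − 3.79X; [D] = 5.69X.
Kc = [D]^3 / ([M]^2).
Setting equal to 190 and solving for X on (0,1) gives X = 0.811.

X = 0.811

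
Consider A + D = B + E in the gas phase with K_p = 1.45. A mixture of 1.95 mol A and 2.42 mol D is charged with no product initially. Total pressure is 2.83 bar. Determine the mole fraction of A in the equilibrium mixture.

Take 1.95 mol A as basis and let X be its fractional conversion, so ξ = 1.95X.
Mole table: n_A = 1.95 − 1.95X; n_D = 2.42 − 1.95X; n_B = 1.95X; n_E = 1.95X.
Total moles n_T = 4.37 (Δν = 0, constant).
y_i = n_i/n_T, p_i = y_i·P. K_p = p_B p_E / (p_A p_D).
Equating to 1.45 and solving on 0 < X < 1: X = 0.604.
Then n_A = 0.772, n_T = 4.37, so y_A = 0.177.

y_A = 0.177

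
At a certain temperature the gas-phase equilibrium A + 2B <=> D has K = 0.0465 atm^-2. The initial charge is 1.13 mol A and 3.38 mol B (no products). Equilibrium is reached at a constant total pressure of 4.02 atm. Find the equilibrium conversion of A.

X = 0.274

Let X = conversion of A (basis 1.13 mol A); extent of reaction ξ = 1.13X.
Species balance: n_A = 1.13 − 1.13X; n_B = 3.38 − 2.26X; n_D = 1.13X.
Total moles n_T = 4.51 − 2.26X.
y_i = n_i/n_T, p_i = y_i·P. K = p_D / (p_A p_B^2).
This yields a degree-3 equation in X; solving on (0,1), X = 0.274.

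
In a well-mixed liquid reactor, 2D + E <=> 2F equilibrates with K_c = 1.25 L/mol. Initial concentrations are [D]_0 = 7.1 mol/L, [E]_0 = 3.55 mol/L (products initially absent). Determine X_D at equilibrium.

X = 0.578

Let X = conversion of D; extent ξ = 7.1X/2 mol/L.
Concentrations: [D] = 7.1 − 7.1X; [E] = 3.55 − 3.55X; [F] = 7.1X.
K_c = [F]^2 / ([D]^2 [E]).
This equals 1.25 at X = 0.578 (the root in 0 < X < 1).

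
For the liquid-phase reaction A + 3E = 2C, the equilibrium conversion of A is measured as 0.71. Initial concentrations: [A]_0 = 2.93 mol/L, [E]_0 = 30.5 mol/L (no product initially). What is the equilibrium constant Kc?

Let X = conversion of A.
Concentrations: [A] = 2.93 − 2.93X; [E] = 30.5 − 8.79X; [C] = 5.86X.
At X = 0.71: [A] = 0.85, [E] = 24.3, [C] = 4.16.
Kc = [C]^2 / ([A] [E]^3) = 0.00143 (mol/L)^-2.

Kc = 0.00143 (mol/L)^-2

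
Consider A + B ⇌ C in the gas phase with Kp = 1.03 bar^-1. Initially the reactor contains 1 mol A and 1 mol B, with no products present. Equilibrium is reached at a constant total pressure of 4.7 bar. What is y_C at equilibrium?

Basis: 1 mol A initially; let X = conversion of A. Extent ξ = X.
Species balance: n_A = 1 − X; n_B = 1 − X; n_C = X.
n_T = Σnᵢ = 2 − X.
Mole fractions y_i = n_i/n_T; Kp = p_C / (p_A p_B) with p_i = y_i·P.
Substituting and setting equal to 1.03 bar^-1 gives a polynomial in X; the root in (0,1) is X = 0.586.
Then n_C = 0.586, n_T = 1.41, so y_C = 0.415.

y_C = 0.415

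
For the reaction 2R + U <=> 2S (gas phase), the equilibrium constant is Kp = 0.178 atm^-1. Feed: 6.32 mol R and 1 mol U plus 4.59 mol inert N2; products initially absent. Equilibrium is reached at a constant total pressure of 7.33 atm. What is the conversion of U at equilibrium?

X = 0.573

Basis: 1 mol U initially; let X = conversion of U. Extent ξ = X.
Moles: n_R = 6.32 − 2X; n_U = 1 − X; n_S = 2X; n_I = 4.59 (inert).
Total moles n_T = 11.9 − X.
Mole fractions y_i = n_i/n_T; Kp = p_S^2 / (p_R^2 p_U) with p_i = y_i·P.
Equating to 0.178 atm^-1 and solving on 0 < X < 1: X = 0.573.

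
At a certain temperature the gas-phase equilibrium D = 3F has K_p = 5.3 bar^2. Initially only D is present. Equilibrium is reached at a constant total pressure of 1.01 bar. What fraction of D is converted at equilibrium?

Let X = conversion of D (basis 1 mol D); extent of reaction ξ = X.
Mole table: n_D = 1 − X; n_F = 3X.
Total moles n_T = 1 + 2X.
With p_i = (n_i/n_T)P, K_p = p_F^3 / (p_D).
Equating to 5.3 bar^2 and solving on 0 < X < 1: X = 0.695.

X = 0.695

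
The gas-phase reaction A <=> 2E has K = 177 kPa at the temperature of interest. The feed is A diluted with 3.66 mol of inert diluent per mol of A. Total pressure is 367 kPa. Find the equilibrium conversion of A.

Take 1 mol A as basis and let X be its fractional conversion, so ξ = X.
Mole table: n_A = 1 − X; n_E = 2X; n_I = 3.66 (inert).
n_T = Σnᵢ = 4.66 + X.
y_i = n_i/n_T, p_i = y_i·P. K = p_E^2 / (p_A).
Equating to 177 kPa and solving on 0 < X < 1: X = 0.538.

X = 0.538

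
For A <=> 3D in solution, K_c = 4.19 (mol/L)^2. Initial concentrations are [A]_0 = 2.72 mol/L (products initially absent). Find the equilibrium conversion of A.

X = 0.251

Let X = conversion of A; extent ξ = 2.72·X mol/L.
Concentrations: [A] = 2.72 − 2.72X; [D] = 8.16X.
K_c = [D]^3 / ([A]).
Equating to 4.19 (mol/L)^2: the physical root is X = 0.251.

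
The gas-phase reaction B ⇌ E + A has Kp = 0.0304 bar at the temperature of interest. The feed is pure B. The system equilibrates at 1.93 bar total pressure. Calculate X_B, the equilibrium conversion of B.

X = 0.125

Basis: 1 mol B initially; let X = conversion of B. Extent ξ = X.
Mole table: n_B = 1 − X; n_E = X; n_A = X.
Total moles n_T = 1 + X.
With p_i = (n_i/n_T)P, Kp = p_E p_A / (p_B).
This yields a degree-2 equation in X; solving on (0,1), X = 0.125.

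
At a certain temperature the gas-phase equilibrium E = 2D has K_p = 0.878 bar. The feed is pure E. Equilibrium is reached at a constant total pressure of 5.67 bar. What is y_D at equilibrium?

Basis: 1 mol E initially; let X = conversion of E. Extent ξ = X.
Moles: n_E = 1 − X; n_D = 2X.
Summing: n_T = 1 + X.
Mole fractions y_i = n_i/n_T; K_p = p_D^2 / (p_E) with p_i = y_i·P.
Setting this equal to 0.878 bar and taking the physical root (0 < X < 1) gives X = 0.193.
Then n_D = 0.386, n_T = 1.19, so y_D = 0.324.

y_D = 0.324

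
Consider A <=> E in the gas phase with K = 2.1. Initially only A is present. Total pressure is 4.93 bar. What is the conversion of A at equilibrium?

X = 0.677

Basis: 1 mol A initially; let X = conversion of A. Extent ξ = X.
Moles: n_A = 1 − X; n_E = X.
n_T stays at 1 (no change in mole number).
With p_i = (n_i/n_T)P, K = p_E / (p_A).
Substituting and setting equal to 2.1 gives a polynomial in X; the root in (0,1) is X = 0.677.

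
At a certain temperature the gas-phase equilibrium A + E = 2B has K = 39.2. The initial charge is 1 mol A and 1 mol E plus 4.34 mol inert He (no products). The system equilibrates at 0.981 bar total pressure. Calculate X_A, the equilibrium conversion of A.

X = 0.758

Let X = conversion of A (basis 1 mol A); extent of reaction ξ = X.
Mole table: n_A = 1 − X; n_E = 1 − X; n_B = 2X; n_I = 4.34 (inert).
Since Δν = 0, n_T = 6.34 throughout.
With p_i = (n_i/n_T)P, K = p_B^2 / (p_A p_E).
This yields a degree-2 equation in X; solving on (0,1), X = 0.758.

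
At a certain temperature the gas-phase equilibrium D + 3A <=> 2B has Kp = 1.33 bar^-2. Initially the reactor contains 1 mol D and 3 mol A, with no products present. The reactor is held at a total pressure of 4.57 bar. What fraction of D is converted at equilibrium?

X = 0.643

Let X = conversion of D (basis 1 mol D); extent of reaction ξ = X.
Mole table: n_D = 1 − X; n_A = 3 − 3X; n_B = 2X.
n_T = Σnᵢ = 4 − 2X.
With p_i = (n_i/n_T)P, Kp = p_B^2 / (p_D p_A^3).
Equating to 1.33 bar^-2 and solving on 0 < X < 1: X = 0.643.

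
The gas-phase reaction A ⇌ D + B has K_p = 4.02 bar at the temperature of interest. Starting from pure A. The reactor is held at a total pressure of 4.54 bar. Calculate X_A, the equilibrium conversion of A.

X = 0.685

Basis: 1 mol A initially; let X = conversion of A. Extent ξ = X.
At extent ξ: n_A = 1 − X; n_D = X; n_B = X.
Summing: n_T = 1 + X.
y_i = n_i/n_T, p_i = y_i·P. K_p = p_D p_B / (p_A).
This yields a degree-2 equation in X; solving on (0,1), X = 0.685.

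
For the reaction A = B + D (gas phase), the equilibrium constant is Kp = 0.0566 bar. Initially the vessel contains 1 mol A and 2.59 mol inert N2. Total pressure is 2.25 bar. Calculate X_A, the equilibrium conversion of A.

Basis: 1 mol A initially; let X = conversion of A. Extent ξ = X.
At extent ξ: n_A = 1 − X; n_B = X; n_D = X; n_I = 2.59 (inert).
n_T = Σnᵢ = 3.59 + X.
y_i = n_i/n_T, p_i = y_i·P. Kp = p_B p_D / (p_A).
Substituting and setting equal to 0.0566 bar gives a polynomial in X; the root in (0,1) is X = 0.267.

X = 0.267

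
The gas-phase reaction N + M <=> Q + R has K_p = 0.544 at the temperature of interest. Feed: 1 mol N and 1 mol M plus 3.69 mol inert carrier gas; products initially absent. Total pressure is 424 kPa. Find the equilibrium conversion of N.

Take 1 mol N as basis and let X be its fractional conversion, so ξ = X.
Mole table: n_N = 1 − X; n_M = 1 − X; n_Q = X; n_R = X; n_I = 3.69 (inert).
n_T stays at 5.69 (no change in mole number).
Mole fractions y_i = n_i/n_T; K_p = p_Q p_R / (p_N p_M) with p_i = y_i·P.
Setting this equal to 0.544 and taking the physical root (0 < X < 1) gives X = 0.424.

X = 0.424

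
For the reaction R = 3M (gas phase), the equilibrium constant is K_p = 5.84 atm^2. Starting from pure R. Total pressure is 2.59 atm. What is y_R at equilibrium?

y_R = 0.336

Basis: 1 mol R initially; let X = conversion of R. Extent ξ = X.
Mole table: n_R = 1 − X; n_M = 3X.
n_T = Σnᵢ = 1 + 2X.
With p_i = (n_i/n_T)P, K_p = p_M^3 / (p_R).
Setting this equal to 5.84 atm^2 and taking the physical root (0 < X < 1) gives X = 0.397.
Then n_R = 0.603, n_T = 1.79, so y_R = 0.336.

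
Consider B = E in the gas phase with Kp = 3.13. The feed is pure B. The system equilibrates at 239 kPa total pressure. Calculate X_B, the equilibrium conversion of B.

X = 0.758

Let X = conversion of B (basis 1 mol B); extent of reaction ξ = X.
Mole table: n_B = 1 − X; n_E = X.
Total moles n_T = 1 (Δν = 0, constant).
Mole fractions y_i = n_i/n_T; Kp = p_E / (p_B) with p_i = y_i·P.
Setting this equal to 3.13 and taking the physical root (0 < X < 1) gives X = 0.758.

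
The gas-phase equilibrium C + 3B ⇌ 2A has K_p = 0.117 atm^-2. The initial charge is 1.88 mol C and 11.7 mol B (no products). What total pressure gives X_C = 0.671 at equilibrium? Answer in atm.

Basis: 1.88 mol C initially; let X = conversion of C. Extent ξ = 1.88X.
Species balance: n_C = 1.88 − 1.88X; n_B = 11.7 − 5.64X; n_A = 3.76X.
n_T = Σnᵢ = 13.6 − 3.76X.
K_p = p_A^2 / (p_C p_B^3) with p_i = (n_i/n_T)·P.
At X = 0.671: the mole-fraction product g(X) = Π y_i^ν_i = 2.537. Since K_p = g(X)·P^{-2}, P = (g/K_p)^(1/2) = (2.537/0.117)^(1/2) = 4.66 atm.

P = 4.66 atm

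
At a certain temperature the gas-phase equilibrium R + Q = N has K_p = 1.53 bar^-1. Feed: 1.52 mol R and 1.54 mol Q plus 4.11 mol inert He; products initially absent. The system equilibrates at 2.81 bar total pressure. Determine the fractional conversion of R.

Basis: 1.52 mol R initially; let X = conversion of R. Extent ξ = 1.52X.
At extent ξ: n_R = 1.52 − 1.52X; n_Q = 1.54 − 1.52X; n_N = 1.52X; n_I = 4.11 (inert).
n_T = Σnᵢ = 7.17 − 1.52X.
With p_i = (n_i/n_T)P, K_p = p_N / (p_R p_Q).
Setting this equal to 1.53 bar^-1 and taking the physical root (0 < X < 1) gives X = 0.384.

X = 0.384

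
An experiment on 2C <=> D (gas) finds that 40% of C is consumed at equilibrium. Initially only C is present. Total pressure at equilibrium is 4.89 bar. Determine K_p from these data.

K_p = 0.0909 bar^-1

Let X = conversion of C (basis 1 mol C); extent of reaction ξ = 0.5X.
Mole table: n_C = 1 − X; n_D = 0.5X.
n_T = Σnᵢ = 1 − 0.5X.
At X = 0.4: n_C = 0.6, n_D = 0.2, n_T = 0.8.
p_i = (n_i/n_T)·P. K_p = p_D / (p_C^2) = 0.0909 bar^-1.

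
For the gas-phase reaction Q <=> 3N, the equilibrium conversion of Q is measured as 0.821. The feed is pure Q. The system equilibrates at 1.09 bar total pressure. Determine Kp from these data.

Kp = 14.2 bar^2

Let X = conversion of Q (basis 1 mol Q); extent of reaction ξ = X.
Moles: n_Q = 1 − X; n_N = 3X.
Total moles n_T = 1 + 2X.
At X = 0.821: n_Q = 0.179, n_N = 2.46, n_T = 2.64.
p_i = (n_i/n_T)·P. Kp = p_N^3 / (p_Q) = 14.2 bar^2.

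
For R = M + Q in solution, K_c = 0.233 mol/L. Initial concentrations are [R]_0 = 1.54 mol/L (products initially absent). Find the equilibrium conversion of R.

Let X = conversion of R; extent ξ = 1.54·X mol/L.
Concentrations: [R] = 1.54 − 1.54X; [M] = 1.54X; [Q] = 1.54X.
K_c = [M] [Q] / ([R]).
Equating to 0.233 mol/L: the physical root is X = 0.321.

X = 0.321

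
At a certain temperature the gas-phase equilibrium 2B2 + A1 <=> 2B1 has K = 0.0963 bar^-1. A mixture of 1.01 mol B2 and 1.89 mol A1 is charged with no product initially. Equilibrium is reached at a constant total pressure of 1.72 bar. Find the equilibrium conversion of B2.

Basis: 1.01 mol B2 initially; let X = conversion of B2. Extent ξ = 0.505X.
Moles: n_B2 = 1.01 − 1.01X; n_A1 = 1.89 − 0.505X; n_B1 = 1.01X.
n_T = Σnᵢ = 2.9 − 0.505X.
y_i = n_i/n_T, p_i = y_i·P. K = p_B1^2 / (p_B2^2 p_A1).
Setting this equal to 0.0963 bar^-1 and taking the physical root (0 < X < 1) gives X = 0.245.

X = 0.245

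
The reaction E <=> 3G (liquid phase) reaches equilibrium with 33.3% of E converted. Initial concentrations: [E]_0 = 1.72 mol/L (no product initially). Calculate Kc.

Kc = 4.42 (mol/L)^2

Let X = conversion of E.
Concentrations: [E] = 1.72 − 1.72X; [G] = 5.16X.
At X = 0.333: [E] = 1.15, [G] = 1.72.
Kc = [G]^3 / ([E]) = 4.42 (mol/L)^2.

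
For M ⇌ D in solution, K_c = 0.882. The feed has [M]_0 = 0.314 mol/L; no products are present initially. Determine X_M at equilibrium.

X = 0.469

Let X = conversion of M; extent ξ = 0.314·X mol/L.
Concentrations: [M] = 0.314 − 0.314X; [D] = 0.314X.
K_c = [D] / ([M]).
Setting equal to 0.882 and solving for X on (0,1) gives X = 0.469.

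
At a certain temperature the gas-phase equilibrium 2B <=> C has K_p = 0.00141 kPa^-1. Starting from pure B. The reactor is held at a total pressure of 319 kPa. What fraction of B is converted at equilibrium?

X = 0.402

Let X = conversion of B (basis 1 mol B); extent of reaction ξ = 0.5X.
At extent ξ: n_B = 1 − X; n_C = 0.5X.
Summing: n_T = 1 − 0.5X.
With p_i = (n_i/n_T)P, K_p = p_C / (p_B^2).
Setting this equal to 0.00141 kPa^-1 and taking the physical root (0 < X < 1) gives X = 0.402.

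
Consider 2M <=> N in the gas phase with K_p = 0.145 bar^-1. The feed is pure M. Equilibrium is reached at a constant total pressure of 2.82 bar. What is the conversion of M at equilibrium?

X = 0.384

Take 1 mol M as basis and let X be its fractional conversion, so ξ = 0.5X.
At extent ξ: n_M = 1 − X; n_N = 0.5X.
Summing: n_T = 1 − 0.5X.
With p_i = (n_i/n_T)P, K_p = p_N / (p_M^2).
Equating to 0.145 bar^-1 and solving on 0 < X < 1: X = 0.384.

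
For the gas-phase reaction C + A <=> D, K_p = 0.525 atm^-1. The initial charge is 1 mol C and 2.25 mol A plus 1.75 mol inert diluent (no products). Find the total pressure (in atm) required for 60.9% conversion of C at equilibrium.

Take 1 mol C as basis and let X be its fractional conversion, so ξ = X.
Moles: n_C = 1 − X; n_A = 2.25 − X; n_D = X; n_I = 1.75 (inert).
n_T = Σnᵢ = 5 − X.
K_p = p_D / (p_C p_A) with p_i = (n_i/n_T)·P.
At X = 0.609: the mole-fraction product g(X) = Π y_i^ν_i = 4.168. Since K_p = g(X)·P^{-1}, P = (g/K_p)^(1/1) = (4.168/0.525)^(1/1) = 7.94 atm.

P = 7.94 atm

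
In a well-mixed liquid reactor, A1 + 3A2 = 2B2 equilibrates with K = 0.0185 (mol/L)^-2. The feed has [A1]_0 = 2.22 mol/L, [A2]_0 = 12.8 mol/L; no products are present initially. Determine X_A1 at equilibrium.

X = 0.656

Let X = conversion of A1; extent ξ = 2.22·X mol/L.
Concentrations: [A1] = 2.22 − 2.22X; [A2] = 12.8 − 6.66X; [B2] = 4.44X.
K = [B2]^2 / ([A1] [A2]^3).
Solving K = 0.0185 for X ∈ (0,1): X = 0.656.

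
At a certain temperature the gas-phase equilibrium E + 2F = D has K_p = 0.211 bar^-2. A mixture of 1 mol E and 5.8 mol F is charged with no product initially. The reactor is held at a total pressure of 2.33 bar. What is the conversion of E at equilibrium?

X = 0.442

Take 1 mol E as basis and let X be its fractional conversion, so ξ = X.
Species balance: n_E = 1 − X; n_F = 5.8 − 2X; n_D = X.
Summing: n_T = 6.8 − 2X.
y_i = n_i/n_T, p_i = y_i·P. K_p = p_D / (p_E p_F^2).
Equating to 0.211 bar^-2 and solving on 0 < X < 1: X = 0.442.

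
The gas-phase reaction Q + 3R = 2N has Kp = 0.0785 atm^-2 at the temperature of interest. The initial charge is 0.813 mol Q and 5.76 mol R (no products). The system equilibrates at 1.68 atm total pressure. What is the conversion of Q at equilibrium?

X = 0.371

Take 0.813 mol Q as basis and let X be its fractional conversion, so ξ = 0.813X.
Mole table: n_Q = 0.813 − 0.813X; n_R = 5.76 − 2.44X; n_N = 1.63X.
Total moles n_T = 6.57 − 1.63X.
Mole fractions y_i = n_i/n_T; Kp = p_N^2 / (p_Q p_R^3) with p_i = y_i·P.
Substituting and setting equal to 0.0785 atm^-2 gives a polynomial in X; the root in (0,1) is X = 0.371.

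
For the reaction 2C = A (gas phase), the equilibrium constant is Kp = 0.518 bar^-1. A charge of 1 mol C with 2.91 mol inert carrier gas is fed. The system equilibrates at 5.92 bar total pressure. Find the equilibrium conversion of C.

X = 0.470

Let X = conversion of C (basis 1 mol C); extent of reaction ξ = 0.5X.
Mole table: n_C = 1 − X; n_A = 0.5X; n_I = 2.91 (inert).
Total moles n_T = 3.91 − 0.5X.
Mole fractions y_i = n_i/n_T; Kp = p_A / (p_C^2) with p_i = y_i·P.
Setting this equal to 0.518 bar^-1 and taking the physical root (0 < X < 1) gives X = 0.470.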